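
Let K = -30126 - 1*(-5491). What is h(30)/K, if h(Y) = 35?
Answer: -7/4927 ≈ -0.0014207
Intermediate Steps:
K = -24635 (K = -30126 + 5491 = -24635)
h(30)/K = 35/(-24635) = 35*(-1/24635) = -7/4927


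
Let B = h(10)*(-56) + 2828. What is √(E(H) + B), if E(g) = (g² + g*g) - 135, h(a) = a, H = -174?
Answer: 3*√6965 ≈ 250.37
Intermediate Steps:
E(g) = -135 + 2*g² (E(g) = (g² + g²) - 135 = 2*g² - 135 = -135 + 2*g²)
B = 2268 (B = 10*(-56) + 2828 = -560 + 2828 = 2268)
√(E(H) + B) = √((-135 + 2*(-174)²) + 2268) = √((-135 + 2*30276) + 2268) = √((-135 + 60552) + 2268) = √(60417 + 2268) = √62685 = 3*√6965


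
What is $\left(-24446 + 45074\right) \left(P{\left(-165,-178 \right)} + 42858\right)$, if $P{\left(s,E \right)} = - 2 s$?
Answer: $890882064$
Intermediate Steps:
$\left(-24446 + 45074\right) \left(P{\left(-165,-178 \right)} + 42858\right) = \left(-24446 + 45074\right) \left(\left(-2\right) \left(-165\right) + 42858\right) = 20628 \left(330 + 42858\right) = 20628 \cdot 43188 = 890882064$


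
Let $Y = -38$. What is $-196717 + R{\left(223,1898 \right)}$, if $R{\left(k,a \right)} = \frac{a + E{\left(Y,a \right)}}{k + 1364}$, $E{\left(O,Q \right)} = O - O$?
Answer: $- \frac{312187981}{1587} \approx -1.9672 \cdot 10^{5}$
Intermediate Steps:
$E{\left(O,Q \right)} = 0$
$R{\left(k,a \right)} = \frac{a}{1364 + k}$ ($R{\left(k,a \right)} = \frac{a + 0}{k + 1364} = \frac{a}{1364 + k}$)
$-196717 + R{\left(223,1898 \right)} = -196717 + \frac{1898}{1364 + 223} = -196717 + \frac{1898}{1587} = - \frac{312187981}{1587}$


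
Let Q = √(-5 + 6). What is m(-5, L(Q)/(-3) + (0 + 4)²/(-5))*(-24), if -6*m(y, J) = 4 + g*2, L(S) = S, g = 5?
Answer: 56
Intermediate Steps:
Q = 1 (Q = √1 = 1)
m(y, J) = -7/3 (m(y, J) = -(4 + 5*2)/6 = -(4 + 10)/6 = -⅙*14 = -7/3)
m(-5, L(Q)/(-3) + (0 + 4)²/(-5))*(-24) = -7/3*(-24) = 56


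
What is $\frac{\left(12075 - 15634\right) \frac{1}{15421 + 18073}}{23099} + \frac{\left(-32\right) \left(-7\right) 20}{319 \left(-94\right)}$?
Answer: $- \frac{1733091869527}{11599752844658} \approx -0.14941$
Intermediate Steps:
$\frac{\left(12075 - 15634\right) \frac{1}{15421 + 18073}}{23099} + \frac{\left(-32\right) \left(-7\right) 20}{319 \left(-94\right)} = - \frac{3559}{33494} \cdot \frac{1}{23099} + \frac{224 \cdot 20}{-29986} = \left(-3559\right) \frac{1}{33494} \cdot \frac{1}{23099} + 4480 \left(- \frac{1}{29986}\right) = \left(- \frac{3559}{33494}\right) \frac{1}{23099} - \frac{2240}{14993} = - \frac{3559}{773677906} - \frac{2240}{14993} = - \frac{1733091869527}{11599752844658}$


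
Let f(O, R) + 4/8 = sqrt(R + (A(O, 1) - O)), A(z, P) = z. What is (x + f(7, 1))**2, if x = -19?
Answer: 1369/4 ≈ 342.25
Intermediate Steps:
f(O, R) = -1/2 + sqrt(R) (f(O, R) = -1/2 + sqrt(R + (O - O)) = -1/2 + sqrt(R + 0) = -1/2 + sqrt(R))
(x + f(7, 1))**2 = (-19 + (-1/2 + sqrt(1)))**2 = (-19 + (-1/2 + 1))**2 = (-19 + 1/2)**2 = (-37/2)**2 = 1369/4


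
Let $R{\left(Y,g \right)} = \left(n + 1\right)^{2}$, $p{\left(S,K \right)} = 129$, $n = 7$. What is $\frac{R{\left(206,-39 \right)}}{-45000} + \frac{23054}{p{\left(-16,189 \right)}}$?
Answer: $\frac{43225906}{241875} \approx 178.71$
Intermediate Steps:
$R{\left(Y,g \right)} = 64$ ($R{\left(Y,g \right)} = \left(7 + 1\right)^{2} = 8^{2} = 64$)
$\frac{R{\left(206,-39 \right)}}{-45000} + \frac{23054}{p{\left(-16,189 \right)}} = \frac{64}{-45000} + \frac{23054}{129} = 64 \left(- \frac{1}{45000}\right) + 23054 \cdot \frac{1}{129} = - \frac{8}{5625} + \frac{23054}{129} = \frac{43225906}{241875}$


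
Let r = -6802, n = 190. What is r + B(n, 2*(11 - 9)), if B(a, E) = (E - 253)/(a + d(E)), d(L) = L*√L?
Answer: -449015/66 ≈ -6803.3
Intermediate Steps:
d(L) = L^(3/2)
B(a, E) = (-253 + E)/(a + E^(3/2)) (B(a, E) = (E - 253)/(a + E^(3/2)) = (-253 + E)/(a + E^(3/2)))
r + B(n, 2*(11 - 9)) = -6802 + (-253 + 2*(11 - 9))/(190 + (2*(11 - 9))^(3/2)) = -6802 + (-253 + 2*2)/(190 + (2*2)^(3/2)) = -6802 + (-253 + 4)/(190 + 4^(3/2)) = -6802 - 249/(190 + 8) = -6802 - 249/198 = -6802 + (1/198)*(-249) = -6802 - 83/66 = -449015/66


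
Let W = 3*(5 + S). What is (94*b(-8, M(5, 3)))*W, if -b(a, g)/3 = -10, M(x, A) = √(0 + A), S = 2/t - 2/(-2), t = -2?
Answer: 42300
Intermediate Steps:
S = 0 (S = 2/(-2) - 2/(-2) = 2*(-½) - 2*(-½) = -1 + 1 = 0)
M(x, A) = √A
b(a, g) = 30 (b(a, g) = -3*(-10) = 30)
W = 15 (W = 3*(5 + 0) = 3*5 = 15)
(94*b(-8, M(5, 3)))*W = (94*30)*15 = 2820*15 = 42300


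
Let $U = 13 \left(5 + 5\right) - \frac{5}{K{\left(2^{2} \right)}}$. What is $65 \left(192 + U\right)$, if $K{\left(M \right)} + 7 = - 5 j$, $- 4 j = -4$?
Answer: $\frac{251485}{12} \approx 20957.0$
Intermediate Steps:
$j = 1$ ($j = \left(- \frac{1}{4}\right) \left(-4\right) = 1$)
$K{\left(M \right)} = -12$ ($K{\left(M \right)} = -7 - 5 = -12$)
$U = \frac{1565}{12}$ ($U = 13 \left(5 + 5\right) - \frac{5}{-12} = 13 \cdot 10 - - \frac{5}{12} = 130 + \frac{5}{12} = \frac{1565}{12} \approx 130.42$)
$65 \left(192 + U\right) = 65 \left(192 + \frac{1565}{12}\right) = 65 \cdot \frac{3869}{12} = \frac{251485}{12}$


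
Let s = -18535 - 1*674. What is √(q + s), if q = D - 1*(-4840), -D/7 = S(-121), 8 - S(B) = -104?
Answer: I*√15153 ≈ 123.1*I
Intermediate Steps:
S(B) = 112 (S(B) = 8 - 1*(-104) = 8 + 104 = 112)
D = -784 (D = -7*112 = -784)
s = -19209 (s = -18535 - 674 = -19209)
q = 4056 (q = -784 - 1*(-4840) = -784 + 4840 = 4056)
√(q + s) = √(4056 - 19209) = √(-15153) = I*√15153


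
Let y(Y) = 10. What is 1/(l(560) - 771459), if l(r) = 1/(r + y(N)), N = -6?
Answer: -570/439731629 ≈ -1.2962e-6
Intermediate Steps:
l(r) = 1/(10 + r) (l(r) = 1/(r + 10) = 1/(10 + r))
1/(l(560) - 771459) = 1/(1/(10 + 560) - 771459) = 1/(1/570 - 771459) = 1/(-439731629/570) = -570/439731629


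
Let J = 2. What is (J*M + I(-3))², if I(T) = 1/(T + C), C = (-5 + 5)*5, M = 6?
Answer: 1225/9 ≈ 136.11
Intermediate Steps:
C = 0 (C = 0*5 = 0)
I(T) = 1/T (I(T) = 1/(T + 0) = 1/T)
(J*M + I(-3))² = (2*6 + 1/(-3))² = (12 - ⅓)² = (35/3)² = 1225/9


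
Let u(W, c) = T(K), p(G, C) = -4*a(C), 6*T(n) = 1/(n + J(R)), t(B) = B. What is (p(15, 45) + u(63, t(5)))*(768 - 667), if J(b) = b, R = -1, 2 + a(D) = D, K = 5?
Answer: -416827/24 ≈ -17368.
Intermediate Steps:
a(D) = -2 + D
T(n) = 1/(6*(-1 + n)) (T(n) = 1/(6*(n - 1)) = 1/(6*(-1 + n)))
p(G, C) = 8 - 4*C (p(G, C) = -4*(-2 + C) = 8 - 4*C)
u(W, c) = 1/24 (u(W, c) = 1/(6*(-1 + 5)) = (⅙)/4 = (⅙)*(¼) = 1/24)
(p(15, 45) + u(63, t(5)))*(768 - 667) = ((8 - 4*45) + 1/24)*(768 - 667) = ((8 - 180) + 1/24)*101 = (-172 + 1/24)*101 = -4127/24*101 = -416827/24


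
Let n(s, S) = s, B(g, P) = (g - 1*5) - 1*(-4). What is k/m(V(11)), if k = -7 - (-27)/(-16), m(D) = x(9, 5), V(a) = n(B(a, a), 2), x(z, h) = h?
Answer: -139/80 ≈ -1.7375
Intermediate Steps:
B(g, P) = -1 + g (B(g, P) = (g - 5) + 4 = (-5 + g) + 4 = -1 + g)
V(a) = -1 + a
m(D) = 5
k = -139/16 (k = -7 - (-27)*(-1)/16 = -7 - 1*27/16 = -7 - 27/16 = -139/16 ≈ -8.6875)
k/m(V(11)) = -139/16/5 = (⅕)*(-139/16) = -139/80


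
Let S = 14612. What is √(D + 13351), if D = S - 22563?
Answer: 30*√6 ≈ 73.485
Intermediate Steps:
D = -7951 (D = 14612 - 22563 = -7951)
√(D + 13351) = √(-7951 + 13351) = √5400 = 30*√6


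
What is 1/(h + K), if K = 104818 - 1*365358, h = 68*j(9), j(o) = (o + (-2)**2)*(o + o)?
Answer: -1/244628 ≈ -4.0878e-6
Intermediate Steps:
j(o) = 2*o*(4 + o) (j(o) = (o + 4)*(2*o) = (4 + o)*(2*o) = 2*o*(4 + o))
h = 15912 (h = 68*(2*9*(4 + 9)) = 68*(2*9*13) = 68*234 = 15912)
K = -260540 (K = 104818 - 365358 = -260540)
1/(h + K) = 1/(15912 - 260540) = 1/(-244628) = -1/244628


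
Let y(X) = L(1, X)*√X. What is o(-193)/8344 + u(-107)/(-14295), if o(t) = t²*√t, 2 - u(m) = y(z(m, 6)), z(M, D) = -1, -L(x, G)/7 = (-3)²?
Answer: -2/14295 - 21*I/4765 + 37249*I*√193/8344 ≈ -0.00013991 + 62.014*I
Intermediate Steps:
L(x, G) = -63 (L(x, G) = -7*(-3)² = -7*9 = -63)
y(X) = -63*√X
u(m) = 2 + 63*I (u(m) = 2 - (-63)*√(-1) = 2 - (-63)*I = 2 + 63*I)
o(t) = t^(5/2)
o(-193)/8344 + u(-107)/(-14295) = (-193)^(5/2)/8344 + (2 + 63*I)/(-14295) = (37249*I*√193)*(1/8344) + (2 + 63*I)*(-1/14295) = 37249*I*√193/8344 + (-2/14295 - 21*I/4765) = -2/14295 - 21*I/4765 + 37249*I*√193/8344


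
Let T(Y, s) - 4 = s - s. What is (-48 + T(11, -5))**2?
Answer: 1936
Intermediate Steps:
T(Y, s) = 4 (T(Y, s) = 4 + (s - s) = 4 + 0 = 4)
(-48 + T(11, -5))**2 = (-48 + 4)**2 = (-44)**2 = 1936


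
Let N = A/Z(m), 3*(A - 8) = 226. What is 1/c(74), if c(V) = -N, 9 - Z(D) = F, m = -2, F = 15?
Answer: 9/125 ≈ 0.072000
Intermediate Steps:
A = 250/3 (A = 8 + (⅓)*226 = 8 + 226/3 = 250/3 ≈ 83.333)
Z(D) = -6 (Z(D) = 9 - 1*15 = 9 - 15 = -6)
N = -125/9 (N = (250/3)/(-6) = (250/3)*(-⅙) = -125/9 ≈ -13.889)
c(V) = 125/9 (c(V) = -1*(-125/9) = 125/9)
1/c(74) = 1/(125/9) = 9/125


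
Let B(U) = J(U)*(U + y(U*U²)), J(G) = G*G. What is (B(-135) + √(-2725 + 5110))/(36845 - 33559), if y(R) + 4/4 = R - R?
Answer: -1239300/1643 + 3*√265/3286 ≈ -754.28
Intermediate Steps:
J(G) = G²
y(R) = -1 (y(R) = -1 + (R - R) = -1 + 0 = -1)
B(U) = U²*(-1 + U) (B(U) = U²*(U - 1) = U²*(-1 + U))
(B(-135) + √(-2725 + 5110))/(36845 - 33559) = ((-135)²*(-1 - 135) + √(-2725 + 5110))/(36845 - 33559) = (18225*(-136) + √2385)/3286 = (-2478600 + 3*√265)*(1/3286) = -1239300/1643 + 3*√265/3286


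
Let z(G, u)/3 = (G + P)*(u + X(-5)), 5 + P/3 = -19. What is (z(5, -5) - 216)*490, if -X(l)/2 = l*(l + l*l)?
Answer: -19311390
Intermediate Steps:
X(l) = -2*l*(l + l²) (X(l) = -2*l*(l + l*l) = -2*l*(l + l²))
P = -72 (P = -15 + 3*(-19) = -15 - 57 = -72)
z(G, u) = 3*(-72 + G)*(200 + u) (z(G, u) = 3*((G - 72)*(u + 2*(-5)²*(-1 - 1*(-5)))) = 3*((-72 + G)*(u + 2*25*(-1 + 5))) = 3*((-72 + G)*(u + 2*25*4)) = 3*((-72 + G)*(u + 200)) = 3*((-72 + G)*(200 + u)) = 3*(-72 + G)*(200 + u))
(z(5, -5) - 216)*490 = ((-43200 - 216*(-5) + 600*5 + 3*5*(-5)) - 216)*490 = ((-43200 + 1080 + 3000 - 75) - 216)*490 = (-39195 - 216)*490 = -39411*490 = -19311390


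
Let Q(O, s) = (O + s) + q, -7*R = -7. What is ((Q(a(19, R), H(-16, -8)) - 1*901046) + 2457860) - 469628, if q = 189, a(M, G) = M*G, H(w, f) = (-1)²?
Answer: 1087395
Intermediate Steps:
H(w, f) = 1
R = 1 (R = -⅐*(-7) = 1)
a(M, G) = G*M
Q(O, s) = 189 + O + s (Q(O, s) = (O + s) + 189 = 189 + O + s)
((Q(a(19, R), H(-16, -8)) - 1*901046) + 2457860) - 469628 = (((189 + 1*19 + 1) - 1*901046) + 2457860) - 469628 = (((189 + 19 + 1) - 901046) + 2457860) - 469628 = ((209 - 901046) + 2457860) - 469628 = (-900837 + 2457860) - 469628 = 1557023 - 469628 = 1087395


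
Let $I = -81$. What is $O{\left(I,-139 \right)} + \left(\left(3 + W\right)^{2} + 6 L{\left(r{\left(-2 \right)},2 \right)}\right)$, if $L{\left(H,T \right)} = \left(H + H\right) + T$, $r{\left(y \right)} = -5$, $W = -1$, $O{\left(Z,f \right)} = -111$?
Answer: $-155$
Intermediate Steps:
$L{\left(H,T \right)} = T + 2 H$ ($L{\left(H,T \right)} = 2 H + T = T + 2 H$)
$O{\left(I,-139 \right)} + \left(\left(3 + W\right)^{2} + 6 L{\left(r{\left(-2 \right)},2 \right)}\right) = -111 + \left(\left(3 - 1\right)^{2} + 6 \left(2 + 2 \left(-5\right)\right)\right) = -111 + \left(2^{2} + 6 \left(2 - 10\right)\right) = -111 + \left(4 + 6 \left(-8\right)\right) = -111 + \left(4 - 48\right) = -111 - 44 = -155$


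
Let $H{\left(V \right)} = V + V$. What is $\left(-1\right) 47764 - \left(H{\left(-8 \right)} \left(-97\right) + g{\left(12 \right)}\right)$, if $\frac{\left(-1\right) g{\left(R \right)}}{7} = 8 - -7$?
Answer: $-49211$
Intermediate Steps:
$H{\left(V \right)} = 2 V$
$g{\left(R \right)} = -105$ ($g{\left(R \right)} = - 7 \left(8 - -7\right) = - 7 \left(8 + 7\right) = \left(-7\right) 15 = -105$)
$\left(-1\right) 47764 - \left(H{\left(-8 \right)} \left(-97\right) + g{\left(12 \right)}\right) = \left(-1\right) 47764 - \left(2 \left(-8\right) \left(-97\right) - 105\right) = -47764 - \left(\left(-16\right) \left(-97\right) - 105\right) = -47764 - \left(1552 - 105\right) = -47764 - 1447 = -49211$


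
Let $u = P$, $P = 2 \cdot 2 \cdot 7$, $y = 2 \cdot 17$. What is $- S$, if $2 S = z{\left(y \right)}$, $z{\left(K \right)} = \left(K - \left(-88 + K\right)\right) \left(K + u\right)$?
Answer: $-2728$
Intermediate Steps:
$y = 34$
$P = 28$ ($P = 4 \cdot 7 = 28$)
$u = 28$
$z{\left(K \right)} = 2464 + 88 K$ ($z{\left(K \right)} = \left(K - \left(-88 + K\right)\right) \left(K + 28\right) = 88 \left(28 + K\right) = 2464 + 88 K$)
$S = 2728$ ($S = \frac{2464 + 88 \cdot 34}{2} = \frac{2464 + 2992}{2} = \frac{1}{2} \cdot 5456 = 2728$)
$- S = \left(-1\right) 2728 = -2728$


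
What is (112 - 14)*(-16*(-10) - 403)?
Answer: -23814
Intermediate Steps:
(112 - 14)*(-16*(-10) - 403) = 98*(160 - 403) = 98*(-243) = -23814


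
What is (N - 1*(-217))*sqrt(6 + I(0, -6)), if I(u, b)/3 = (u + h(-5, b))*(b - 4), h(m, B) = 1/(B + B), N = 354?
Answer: 571*sqrt(34)/2 ≈ 1664.7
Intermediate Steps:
h(m, B) = 1/(2*B)
I(u, b) = 3*(-4 + b)*(u + 1/(2*b)) (I(u, b) = 3*((u + 1/(2*b))*(b - 4)) = 3*((u + 1/(2*b))*(-4 + b)) = 3*((-4 + b)*(u + 1/(2*b))) = 3*(-4 + b)*(u + 1/(2*b)))
(N - 1*(-217))*sqrt(6 + I(0, -6)) = (354 - 1*(-217))*sqrt(6 + (3/2 - 12*0 - 6/(-6) + 3*(-6)*0)) = (354 + 217)*sqrt(6 + (3/2 + 0 - 6*(-1/6) + 0)) = 571*sqrt(6 + (3/2 + 0 + 1 + 0)) = 571*sqrt(6 + 5/2) = 571*sqrt(17/2) = 571*(sqrt(34)/2) = 571*sqrt(34)/2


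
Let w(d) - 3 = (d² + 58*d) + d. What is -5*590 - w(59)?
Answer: -9915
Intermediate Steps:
w(d) = 3 + d² + 59*d (w(d) = 3 + ((d² + 58*d) + d) = 3 + (d² + 59*d) = 3 + d² + 59*d)
-5*590 - w(59) = -5*590 - (3 + 59² + 59*59) = -2950 - (3 + 3481 + 3481) = -2950 - 1*6965 = -2950 - 6965 = -9915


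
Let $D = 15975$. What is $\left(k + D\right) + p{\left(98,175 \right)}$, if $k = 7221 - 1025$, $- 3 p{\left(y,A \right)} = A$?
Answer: $\frac{66338}{3} \approx 22113.0$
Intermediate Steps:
$p{\left(y,A \right)} = - \frac{A}{3}$
$k = 6196$ ($k = 7221 - 1025 = 6196$)
$\left(k + D\right) + p{\left(98,175 \right)} = \left(6196 + 15975\right) - \frac{175}{3} = 22171 - \frac{175}{3} = \frac{66338}{3}$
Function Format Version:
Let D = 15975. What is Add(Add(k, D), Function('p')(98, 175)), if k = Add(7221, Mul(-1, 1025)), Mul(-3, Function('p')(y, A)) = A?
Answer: Rational(66338, 3) ≈ 22113.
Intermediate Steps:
Function('p')(y, A) = Mul(Rational(-1, 3), A)
k = 6196 (k = Add(7221, -1025) = 6196)
Add(Add(k, D), Function('p')(98, 175)) = Add(Add(6196, 15975), Mul(Rational(-1, 3), 175)) = Add(22171, Rational(-175, 3)) = Rational(66338, 3)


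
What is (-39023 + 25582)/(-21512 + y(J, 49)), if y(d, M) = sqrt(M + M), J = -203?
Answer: 144571396/231383023 + 94087*sqrt(2)/462766046 ≈ 0.62510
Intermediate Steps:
y(d, M) = sqrt(2)*sqrt(M) (y(d, M) = sqrt(2*M) = sqrt(2)*sqrt(M))
(-39023 + 25582)/(-21512 + y(J, 49)) = (-39023 + 25582)/(-21512 + sqrt(2)*sqrt(49)) = -13441/(-21512 + sqrt(2)*7) = -13441/(-21512 + 7*sqrt(2))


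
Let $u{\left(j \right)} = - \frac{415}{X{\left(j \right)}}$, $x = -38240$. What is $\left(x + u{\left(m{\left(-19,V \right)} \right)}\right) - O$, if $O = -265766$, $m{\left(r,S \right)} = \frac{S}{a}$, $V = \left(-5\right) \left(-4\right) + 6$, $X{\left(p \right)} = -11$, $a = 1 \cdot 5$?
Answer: $\frac{2503201}{11} \approx 2.2756 \cdot 10^{5}$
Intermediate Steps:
$a = 5$
$V = 26$ ($V = 20 + 6 = 26$)
$m{\left(r,S \right)} = \frac{S}{5}$
$u{\left(j \right)} = \frac{415}{11}$ ($u{\left(j \right)} = - \frac{415}{-11} = \left(-415\right) \left(- \frac{1}{11}\right) = \frac{415}{11}$)
$\left(x + u{\left(m{\left(-19,V \right)} \right)}\right) - O = \left(-38240 + \frac{415}{11}\right) - -265766 = - \frac{420225}{11} + 265766 = \frac{2503201}{11}$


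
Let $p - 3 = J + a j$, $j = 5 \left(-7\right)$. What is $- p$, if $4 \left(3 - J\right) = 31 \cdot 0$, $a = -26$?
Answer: $-916$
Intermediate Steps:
$J = 3$ ($J = 3 - \frac{31 \cdot 0}{4} = 3 - 0 = 3 + 0 = 3$)
$j = -35$
$p = 916$ ($p = 3 + \left(3 - -910\right) = 3 + \left(3 + 910\right) = 3 + 913 = 916$)
$- p = \left(-1\right) 916 = -916$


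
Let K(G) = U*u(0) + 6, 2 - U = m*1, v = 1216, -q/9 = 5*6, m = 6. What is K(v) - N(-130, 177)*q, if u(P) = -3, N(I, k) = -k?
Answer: -47772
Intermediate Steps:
q = -270 (q = -45*6 = -9*30 = -270)
U = -4 (U = 2 - 6 = -4)
K(G) = 18 (K(G) = -4*(-3) + 6 = 12 + 6 = 18)
K(v) - N(-130, 177)*q = 18 - (-1*177)*(-270) = 18 - (-177)*(-270) = 18 - 1*47790 = 18 - 47790 = -47772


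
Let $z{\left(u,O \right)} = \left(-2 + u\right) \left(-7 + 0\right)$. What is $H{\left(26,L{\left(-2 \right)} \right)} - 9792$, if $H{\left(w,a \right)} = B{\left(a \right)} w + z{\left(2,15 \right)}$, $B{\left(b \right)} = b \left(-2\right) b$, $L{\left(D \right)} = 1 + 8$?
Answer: $-14004$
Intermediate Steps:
$L{\left(D \right)} = 9$
$B{\left(b \right)} = - 2 b^{2}$ ($B{\left(b \right)} = - 2 b b = - 2 b^{2}$)
$z{\left(u,O \right)} = 14 - 7 u$ ($z{\left(u,O \right)} = \left(-2 + u\right) \left(-7\right) = 14 - 7 u$)
$H{\left(w,a \right)} = - 2 w a^{2}$ ($H{\left(w,a \right)} = - 2 a^{2} w + \left(14 - 14\right) = - 2 w a^{2} + \left(14 - 14\right) = - 2 w a^{2} + 0 = - 2 w a^{2}$)
$H{\left(26,L{\left(-2 \right)} \right)} - 9792 = \left(-2\right) 26 \cdot 9^{2} - 9792 = \left(-2\right) 26 \cdot 81 - 9792 = -4212 - 9792 = -14004$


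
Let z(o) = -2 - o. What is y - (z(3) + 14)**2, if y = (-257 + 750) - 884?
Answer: -472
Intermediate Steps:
y = -391 (y = 493 - 884 = -391)
y - (z(3) + 14)**2 = -391 - ((-2 - 1*3) + 14)**2 = -391 - ((-2 - 3) + 14)**2 = -391 - (-5 + 14)**2 = -391 - 1*9**2 = -391 - 1*81 = -391 - 81 = -472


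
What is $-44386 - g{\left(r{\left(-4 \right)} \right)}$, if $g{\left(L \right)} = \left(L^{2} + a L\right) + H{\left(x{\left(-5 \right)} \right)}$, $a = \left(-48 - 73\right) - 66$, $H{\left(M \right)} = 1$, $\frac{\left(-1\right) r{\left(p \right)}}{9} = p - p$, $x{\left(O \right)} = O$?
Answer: $-44387$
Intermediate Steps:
$r{\left(p \right)} = 0$ ($r{\left(p \right)} = - 9 \left(p - p\right) = \left(-9\right) 0 = 0$)
$a = -187$ ($a = -121 - 66 = -187$)
$g{\left(L \right)} = 1 + L^{2} - 187 L$ ($g{\left(L \right)} = \left(L^{2} - 187 L\right) + 1 = 1 + L^{2} - 187 L$)
$-44386 - g{\left(r{\left(-4 \right)} \right)} = -44386 - \left(1 + 0^{2} - 0\right) = -44386 - \left(1 + 0 + 0\right) = -44386 - 1 = -44387$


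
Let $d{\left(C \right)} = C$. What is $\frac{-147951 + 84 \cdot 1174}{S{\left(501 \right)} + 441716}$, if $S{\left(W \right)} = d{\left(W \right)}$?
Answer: $- \frac{49335}{442217} \approx -0.11156$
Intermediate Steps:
$S{\left(W \right)} = W$
$\frac{-147951 + 84 \cdot 1174}{S{\left(501 \right)} + 441716} = \frac{-147951 + 84 \cdot 1174}{501 + 441716} = \frac{-147951 + 98616}{442217} = \left(-49335\right) \frac{1}{442217} = - \frac{49335}{442217}$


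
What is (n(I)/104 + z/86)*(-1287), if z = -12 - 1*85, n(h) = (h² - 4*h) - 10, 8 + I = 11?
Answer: 554697/344 ≈ 1612.5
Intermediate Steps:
I = 3 (I = -8 + 11 = 3)
n(h) = -10 + h² - 4*h
z = -97 (z = -12 - 85 = -97)
(n(I)/104 + z/86)*(-1287) = ((-10 + 3² - 4*3)/104 - 97/86)*(-1287) = ((-10 + 9 - 12)*(1/104) - 97*1/86)*(-1287) = (-13*1/104 - 97/86)*(-1287) = (-⅛ - 97/86)*(-1287) = -431/344*(-1287) = 554697/344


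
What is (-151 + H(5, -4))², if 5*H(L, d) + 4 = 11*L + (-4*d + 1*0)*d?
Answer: 589824/25 ≈ 23593.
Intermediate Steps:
H(L, d) = -⅘ - 4*d²/5 + 11*L/5 (H(L, d) = -⅘ + (11*L + (-4*d + 1*0)*d)/5 = -⅘ + (11*L + (-4*d + 0)*d)/5 = -⅘ + (11*L + (-4*d)*d)/5 = -⅘ + (11*L - 4*d²)/5 = -⅘ + (-4*d² + 11*L)/5 = -⅘ + (-4*d²/5 + 11*L/5) = -⅘ - 4*d²/5 + 11*L/5)
(-151 + H(5, -4))² = (-151 + (-⅘ - ⅘*(-4)² + (11/5)*5))² = (-151 + (-⅘ - ⅘*16 + 11))² = (-151 + (-⅘ - 64/5 + 11))² = (-151 - 13/5)² = (-768/5)² = 589824/25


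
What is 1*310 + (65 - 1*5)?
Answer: 370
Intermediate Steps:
1*310 + (65 - 1*5) = 310 + (65 - 5) = 310 + 60 = 370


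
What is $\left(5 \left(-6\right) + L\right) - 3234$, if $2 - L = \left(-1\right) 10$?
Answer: $-3252$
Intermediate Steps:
$L = 12$ ($L = 2 - \left(-1\right) 10 = 2 - -10 = 2 + 10 = 12$)
$\left(5 \left(-6\right) + L\right) - 3234 = \left(5 \left(-6\right) + 12\right) - 3234 = \left(-30 + 12\right) - 3234 = -18 - 3234 = -3252$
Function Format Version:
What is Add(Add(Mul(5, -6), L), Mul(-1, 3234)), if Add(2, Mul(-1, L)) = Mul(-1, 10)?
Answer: -3252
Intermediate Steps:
L = 12 (L = Add(2, Mul(-1, Mul(-1, 10))) = Add(2, Mul(-1, -10)) = Add(2, 10) = 12)
Add(Add(Mul(5, -6), L), Mul(-1, 3234)) = Add(Add(Mul(5, -6), 12), Mul(-1, 3234)) = Add(Add(-30, 12), -3234) = Add(-18, -3234) = -3252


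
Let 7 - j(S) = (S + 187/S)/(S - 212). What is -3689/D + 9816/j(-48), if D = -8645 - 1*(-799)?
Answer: 961476955021/665882174 ≈ 1443.9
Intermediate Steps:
j(S) = 7 - (S + 187/S)/(-212 + S) (j(S) = 7 - (S + 187/S)/(S - 212) = 7 - (S + 187/S)/(-212 + S))
D = -7846 (D = -8645 + 799 = -7846)
-3689/D + 9816/j(-48) = -3689/(-7846) + 9816/(((-187 - 1484*(-48) + 6*(-48)²)/((-48)*(-212 - 48)))) = -3689*(-1/7846) + 9816/((-1/48*(-187 + 71232 + 6*2304)/(-260))) = 3689/7846 + 9816/((-1/48*(-1/260)*(-187 + 71232 + 13824))) = 3689/7846 + 9816/((-1/48*(-1/260)*84869)) = 3689/7846 + 9816/(84869/12480) = 3689/7846 + 9816*(12480/84869) = 3689/7846 + 122503680/84869 = 961476955021/665882174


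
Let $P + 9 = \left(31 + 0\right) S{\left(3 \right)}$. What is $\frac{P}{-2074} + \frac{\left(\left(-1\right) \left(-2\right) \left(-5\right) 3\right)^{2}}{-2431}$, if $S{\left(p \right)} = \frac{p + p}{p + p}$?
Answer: $- \frac{56473}{148291} \approx -0.38083$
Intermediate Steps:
$S{\left(p \right)} = 1$ ($S{\left(p \right)} = \frac{2 p}{2 p} = 2 p \frac{1}{2 p} = 1$)
$P = 22$ ($P = -9 + \left(31 + 0\right) 1 = -9 + 31 \cdot 1 = -9 + 31 = 22$)
$\frac{P}{-2074} + \frac{\left(\left(-1\right) \left(-2\right) \left(-5\right) 3\right)^{2}}{-2431} = \frac{22}{-2074} + \frac{\left(\left(-1\right) \left(-2\right) \left(-5\right) 3\right)^{2}}{-2431} = 22 \left(- \frac{1}{2074}\right) + \left(2 \left(-5\right) 3\right)^{2} \left(- \frac{1}{2431}\right) = - \frac{11}{1037} + \left(\left(-10\right) 3\right)^{2} \left(- \frac{1}{2431}\right) = - \frac{11}{1037} + \left(-30\right)^{2} \left(- \frac{1}{2431}\right) = - \frac{11}{1037} + 900 \left(- \frac{1}{2431}\right) = - \frac{11}{1037} - \frac{900}{2431} = - \frac{56473}{148291}$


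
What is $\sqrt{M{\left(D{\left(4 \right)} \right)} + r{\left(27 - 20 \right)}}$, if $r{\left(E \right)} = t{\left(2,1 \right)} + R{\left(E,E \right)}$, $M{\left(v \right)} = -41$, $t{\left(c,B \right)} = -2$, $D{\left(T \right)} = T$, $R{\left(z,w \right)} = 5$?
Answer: $i \sqrt{38} \approx 6.1644 i$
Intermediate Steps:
$r{\left(E \right)} = 3$ ($r{\left(E \right)} = -2 + 5 = 3$)
$\sqrt{M{\left(D{\left(4 \right)} \right)} + r{\left(27 - 20 \right)}} = \sqrt{-41 + 3} = \sqrt{-38} = i \sqrt{38}$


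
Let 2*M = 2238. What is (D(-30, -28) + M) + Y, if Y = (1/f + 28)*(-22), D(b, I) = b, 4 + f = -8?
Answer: 2849/6 ≈ 474.83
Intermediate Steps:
f = -12 (f = -4 - 8 = -12)
M = 1119 (M = (½)*2238 = 1119)
Y = -3685/6 (Y = (1/(-12) + 28)*(-22) = (-1/12 + 28)*(-22) = (335/12)*(-22) = -3685/6 ≈ -614.17)
(D(-30, -28) + M) + Y = (-30 + 1119) - 3685/6 = 1089 - 3685/6 = 2849/6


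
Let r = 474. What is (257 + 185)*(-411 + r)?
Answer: 27846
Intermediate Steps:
(257 + 185)*(-411 + r) = (257 + 185)*(-411 + 474) = 442*63 = 27846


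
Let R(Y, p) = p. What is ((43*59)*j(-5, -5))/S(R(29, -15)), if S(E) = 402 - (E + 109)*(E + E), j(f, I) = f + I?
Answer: -12685/1611 ≈ -7.8740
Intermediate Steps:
j(f, I) = I + f
S(E) = 402 - 2*E*(109 + E) (S(E) = 402 - (109 + E)*2*E = 402 - 2*E*(109 + E))
((43*59)*j(-5, -5))/S(R(29, -15)) = ((43*59)*(-5 - 5))/(402 - 218*(-15) - 2*(-15)²) = (2537*(-10))/(402 + 3270 - 2*225) = -25370/(402 + 3270 - 450) = -25370/3222 = -25370*1/3222 = -12685/1611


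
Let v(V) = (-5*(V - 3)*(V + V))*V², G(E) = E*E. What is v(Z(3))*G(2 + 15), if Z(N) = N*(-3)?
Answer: -25281720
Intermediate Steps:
G(E) = E²
Z(N) = -3*N
v(V) = -10*V³*(-3 + V) (v(V) = (-5*(-3 + V)*2*V)*V² = (-10*V*(-3 + V))*V² = -10*V³*(-3 + V))
v(Z(3))*G(2 + 15) = (10*(-3*3)³*(3 - (-3)*3))*(2 + 15)² = (10*(-9)³*(3 - 1*(-9)))*17² = (10*(-729)*(3 + 9))*289 = (10*(-729)*12)*289 = -87480*289 = -25281720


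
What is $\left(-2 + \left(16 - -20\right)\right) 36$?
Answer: $1224$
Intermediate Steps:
$\left(-2 + \left(16 - -20\right)\right) 36 = \left(-2 + \left(16 + 20\right)\right) 36 = \left(-2 + 36\right) 36 = 34 \cdot 36 = 1224$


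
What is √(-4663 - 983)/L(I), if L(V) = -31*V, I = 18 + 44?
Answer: -I*√5646/1922 ≈ -0.039095*I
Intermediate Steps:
I = 62
√(-4663 - 983)/L(I) = √(-4663 - 983)/((-31*62)) = √(-5646)/(-1922) = (I*√5646)*(-1/1922) = -I*√5646/1922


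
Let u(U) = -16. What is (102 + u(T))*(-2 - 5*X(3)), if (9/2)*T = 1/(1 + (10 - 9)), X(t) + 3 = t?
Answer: -172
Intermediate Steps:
X(t) = -3 + t
T = ⅑ (T = 2/(9*(1 + (10 - 9))) = 2/(9*(1 + 1)) = (2/9)/2 = (2/9)*(½) = ⅑ ≈ 0.11111)
(102 + u(T))*(-2 - 5*X(3)) = (102 - 16)*(-2 - 5*(-3 + 3)) = 86*(-2 - 5*0) = 86*(-2 + 0) = 86*(-2) = -172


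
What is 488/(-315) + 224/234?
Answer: -808/1365 ≈ -0.59194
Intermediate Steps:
488/(-315) + 224/234 = 488*(-1/315) + 224*(1/234) = -488/315 + 112/117 = -808/1365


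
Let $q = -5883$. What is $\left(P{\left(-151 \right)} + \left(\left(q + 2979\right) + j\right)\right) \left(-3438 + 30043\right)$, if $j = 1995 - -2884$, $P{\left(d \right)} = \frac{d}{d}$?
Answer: $52571480$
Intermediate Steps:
$P{\left(d \right)} = 1$
$j = 4879$ ($j = 1995 + 2884 = 4879$)
$\left(P{\left(-151 \right)} + \left(\left(q + 2979\right) + j\right)\right) \left(-3438 + 30043\right) = \left(1 + \left(\left(-5883 + 2979\right) + 4879\right)\right) \left(-3438 + 30043\right) = \left(1 + \left(-2904 + 4879\right)\right) 26605 = \left(1 + 1975\right) 26605 = 1976 \cdot 26605 = 52571480$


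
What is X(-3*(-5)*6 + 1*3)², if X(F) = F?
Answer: 8649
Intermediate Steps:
X(-3*(-5)*6 + 1*3)² = (-3*(-5)*6 + 1*3)² = (15*6 + 3)² = (90 + 3)² = 93² = 8649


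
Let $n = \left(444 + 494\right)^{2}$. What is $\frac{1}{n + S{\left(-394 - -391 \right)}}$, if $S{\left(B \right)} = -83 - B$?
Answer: $\frac{1}{879764} \approx 1.1367 \cdot 10^{-6}$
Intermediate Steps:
$n = 879844$ ($n = 938^{2} = 879844$)
$\frac{1}{n + S{\left(-394 - -391 \right)}} = \frac{1}{879844 - \left(-311 + 391\right)} = \frac{1}{879844 - 80} = \frac{1}{879764}$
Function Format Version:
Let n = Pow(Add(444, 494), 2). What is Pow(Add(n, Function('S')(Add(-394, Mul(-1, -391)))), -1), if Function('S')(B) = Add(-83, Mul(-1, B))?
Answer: Rational(1, 879764) ≈ 1.1367e-6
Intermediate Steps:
n = 879844 (n = Pow(938, 2) = 879844)
Pow(Add(n, Function('S')(Add(-394, Mul(-1, -391)))), -1) = Pow(Add(879844, Add(-83, Mul(-1, Add(-394, Mul(-1, -391))))), -1) = Pow(Add(879844, Add(-83, Mul(-1, Add(-394, 391)))), -1) = Pow(Add(879844, Add(-83, Mul(-1, -3))), -1) = Pow(Add(879844, Add(-83, 3)), -1) = Pow(Add(879844, -80), -1) = Pow(879764, -1) = Rational(1, 879764)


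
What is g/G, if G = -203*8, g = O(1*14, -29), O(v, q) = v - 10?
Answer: -1/406 ≈ -0.0024631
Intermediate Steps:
O(v, q) = -10 + v
g = 4 (g = -10 + 1*14 = -10 + 14 = 4)
G = -1624
g/G = 4/(-1624) = 4*(-1/1624) = -1/406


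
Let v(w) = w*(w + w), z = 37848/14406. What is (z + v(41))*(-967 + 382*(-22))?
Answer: -75703342370/2401 ≈ -3.1530e+7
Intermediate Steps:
z = 6308/2401 (z = 37848*(1/14406) = 6308/2401 ≈ 2.6272)
v(w) = 2*w² (v(w) = w*(2*w) = 2*w²)
(z + v(41))*(-967 + 382*(-22)) = (6308/2401 + 2*41²)*(-967 + 382*(-22)) = (6308/2401 + 2*1681)*(-967 - 8404) = (6308/2401 + 3362)*(-9371) = (8078470/2401)*(-9371) = -75703342370/2401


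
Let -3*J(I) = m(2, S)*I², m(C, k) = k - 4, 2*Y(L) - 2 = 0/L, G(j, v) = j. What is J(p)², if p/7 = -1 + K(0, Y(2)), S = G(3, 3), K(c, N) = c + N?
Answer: 0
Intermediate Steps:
Y(L) = 1 (Y(L) = 1 + (0/L)/2 = 1 + (½)*0 = 1 + 0 = 1)
K(c, N) = N + c
S = 3
m(C, k) = -4 + k
p = 0 (p = 7*(-1 + (1 + 0)) = 7*(-1 + 1) = 7*0 = 0)
J(I) = I²/3 (J(I) = -(-4 + 3)*I²/3 = -(-1)*I²/3 = I²/3)
J(p)² = ((⅓)*0²)² = ((⅓)*0)² = 0² = 0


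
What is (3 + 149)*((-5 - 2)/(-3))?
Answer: 1064/3 ≈ 354.67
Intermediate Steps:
(3 + 149)*((-5 - 2)/(-3)) = 152*(-7*(-⅓)) = 152*(7/3) = 1064/3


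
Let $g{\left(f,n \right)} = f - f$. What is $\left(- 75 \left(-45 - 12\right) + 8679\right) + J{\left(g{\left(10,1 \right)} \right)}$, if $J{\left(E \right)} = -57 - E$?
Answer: $12897$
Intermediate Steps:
$g{\left(f,n \right)} = 0$
$\left(- 75 \left(-45 - 12\right) + 8679\right) + J{\left(g{\left(10,1 \right)} \right)} = \left(- 75 \left(-45 - 12\right) + 8679\right) - 57 = \left(\left(-75\right) \left(-57\right) + 8679\right) + \left(-57 + 0\right) = \left(4275 + 8679\right) - 57 = 12954 - 57 = 12897$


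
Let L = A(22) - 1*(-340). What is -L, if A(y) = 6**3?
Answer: -556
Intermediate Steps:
A(y) = 216
L = 556 (L = 216 - 1*(-340) = 216 + 340 = 556)
-L = -1*556 = -556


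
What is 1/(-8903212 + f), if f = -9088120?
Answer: -1/17991332 ≈ -5.5582e-8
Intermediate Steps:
1/(-8903212 + f) = 1/(-8903212 - 9088120) = 1/(-17991332) = -1/17991332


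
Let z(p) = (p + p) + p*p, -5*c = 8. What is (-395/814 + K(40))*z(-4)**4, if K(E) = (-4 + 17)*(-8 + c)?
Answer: -1044297728/2035 ≈ -5.1317e+5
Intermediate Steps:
c = -8/5 (c = -1/5*8 = -8/5 ≈ -1.6000)
z(p) = p**2 + 2*p (z(p) = 2*p + p**2 = p**2 + 2*p)
K(E) = -624/5 (K(E) = (-4 + 17)*(-8 - 8/5) = 13*(-48/5) = -624/5)
(-395/814 + K(40))*z(-4)**4 = (-395/814 - 624/5)*(-4*(2 - 4))**4 = (-395*1/814 - 624/5)*(-4*(-2))**4 = (-395/814 - 624/5)*8**4 = -509911/4070*4096 = -1044297728/2035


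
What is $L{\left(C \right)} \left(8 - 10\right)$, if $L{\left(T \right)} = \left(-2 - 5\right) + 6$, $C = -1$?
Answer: $2$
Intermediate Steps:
$L{\left(T \right)} = -1$ ($L{\left(T \right)} = -7 + 6 = -1$)
$L{\left(C \right)} \left(8 - 10\right) = - (8 - 10) = \left(-1\right) \left(-2\right) = 2$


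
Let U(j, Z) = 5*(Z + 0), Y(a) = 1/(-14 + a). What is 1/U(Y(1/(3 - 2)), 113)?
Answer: 1/565 ≈ 0.0017699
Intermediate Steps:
U(j, Z) = 5*Z
1/U(Y(1/(3 - 2)), 113) = 1/(5*113) = 1/565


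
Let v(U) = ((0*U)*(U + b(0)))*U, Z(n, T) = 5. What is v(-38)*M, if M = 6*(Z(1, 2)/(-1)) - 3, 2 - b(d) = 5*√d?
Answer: 0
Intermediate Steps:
b(d) = 2 - 5*√d
v(U) = 0 (v(U) = ((0*U)*(U + (2 - 5*√0)))*U = (0*(U + (2 - 5*0)))*U = (0*(U + (2 + 0)))*U = (0*(U + 2))*U = (0*(2 + U))*U = 0*U = 0)
M = -33 (M = 6*(5/(-1)) - 3 = 6*(5*(-1)) - 3 = 6*(-5) - 3 = -30 - 3 = -33)
v(-38)*M = 0*(-33) = 0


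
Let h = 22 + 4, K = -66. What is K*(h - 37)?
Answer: 726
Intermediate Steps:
h = 26
K*(h - 37) = -66*(26 - 37) = -66*(-11) = 726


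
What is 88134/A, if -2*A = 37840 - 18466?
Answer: -29378/3229 ≈ -9.0982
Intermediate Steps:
A = -9687 (A = -(37840 - 18466)/2 = -½*19374 = -9687)
88134/A = 88134/(-9687) = 88134*(-1/9687) = -29378/3229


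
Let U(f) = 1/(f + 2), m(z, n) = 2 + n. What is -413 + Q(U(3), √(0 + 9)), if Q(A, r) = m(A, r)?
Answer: -408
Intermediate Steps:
U(f) = 1/(2 + f)
Q(A, r) = 2 + r
-413 + Q(U(3), √(0 + 9)) = -413 + (2 + √(0 + 9)) = -413 + (2 + √9) = -413 + (2 + 3) = -413 + 5 = -408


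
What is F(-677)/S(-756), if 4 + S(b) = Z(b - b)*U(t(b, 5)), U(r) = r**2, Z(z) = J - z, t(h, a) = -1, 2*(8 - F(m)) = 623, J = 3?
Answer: 607/2 ≈ 303.50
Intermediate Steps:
F(m) = -607/2 (F(m) = 8 - 1/2*623 = 8 - 623/2 = -607/2)
Z(z) = 3 - z
S(b) = -1 (S(b) = -4 + (3 - (b - b))*(-1)**2 = -4 + (3 - 1*0)*1 = -4 + (3 + 0)*1 = -4 + 3*1 = -4 + 3 = -1)
F(-677)/S(-756) = -607/2/(-1) = -607/2*(-1) = 607/2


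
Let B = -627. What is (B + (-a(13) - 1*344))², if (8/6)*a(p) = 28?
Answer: 984064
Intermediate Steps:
a(p) = 21 (a(p) = (¾)*28 = 21)
(B + (-a(13) - 1*344))² = (-627 + (-1*21 - 1*344))² = (-627 + (-21 - 344))² = (-627 - 365)² = (-992)² = 984064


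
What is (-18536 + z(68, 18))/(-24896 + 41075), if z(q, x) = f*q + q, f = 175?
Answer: -6568/16179 ≈ -0.40596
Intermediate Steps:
z(q, x) = 176*q (z(q, x) = 175*q + q = 176*q)
(-18536 + z(68, 18))/(-24896 + 41075) = (-18536 + 176*68)/(-24896 + 41075) = (-18536 + 11968)/16179 = -6568*1/16179 = -6568/16179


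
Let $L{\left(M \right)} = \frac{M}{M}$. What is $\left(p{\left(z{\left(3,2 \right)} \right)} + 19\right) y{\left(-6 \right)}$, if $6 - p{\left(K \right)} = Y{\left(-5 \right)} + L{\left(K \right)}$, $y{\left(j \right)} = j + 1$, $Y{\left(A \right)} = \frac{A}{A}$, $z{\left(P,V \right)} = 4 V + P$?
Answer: $-115$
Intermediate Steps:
$z{\left(P,V \right)} = P + 4 V$
$L{\left(M \right)} = 1$
$Y{\left(A \right)} = 1$
$y{\left(j \right)} = 1 + j$
$p{\left(K \right)} = 4$ ($p{\left(K \right)} = 6 - \left(1 + 1\right) = 6 - 2 = 4$)
$\left(p{\left(z{\left(3,2 \right)} \right)} + 19\right) y{\left(-6 \right)} = \left(4 + 19\right) \left(1 - 6\right) = 23 \left(-5\right) = -115$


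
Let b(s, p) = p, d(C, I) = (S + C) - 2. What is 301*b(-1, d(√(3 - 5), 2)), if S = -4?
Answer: -1806 + 301*I*√2 ≈ -1806.0 + 425.68*I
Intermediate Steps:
d(C, I) = -6 + C (d(C, I) = (-4 + C) - 2 = -6 + C)
301*b(-1, d(√(3 - 5), 2)) = 301*(-6 + √(3 - 5)) = 301*(-6 + √(-2)) = 301*(-6 + I*√2) = -1806 + 301*I*√2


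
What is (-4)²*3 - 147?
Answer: -99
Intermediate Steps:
(-4)²*3 - 147 = 16*3 - 147 = 48 - 147 = -99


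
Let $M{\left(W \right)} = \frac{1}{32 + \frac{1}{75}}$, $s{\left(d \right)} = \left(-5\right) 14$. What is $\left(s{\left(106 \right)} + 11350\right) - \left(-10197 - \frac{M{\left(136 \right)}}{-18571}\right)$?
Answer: $\frac{957637330092}{44588971} \approx 21477.0$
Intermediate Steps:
$s{\left(d \right)} = -70$
$M{\left(W \right)} = \frac{75}{2401}$ ($M{\left(W \right)} = \frac{1}{32 + \frac{1}{75}} = \frac{1}{\frac{2401}{75}} = \frac{75}{2401}$)
$\left(s{\left(106 \right)} + 11350\right) - \left(-10197 - \frac{M{\left(136 \right)}}{-18571}\right) = \left(-70 + 11350\right) - \left(-10197 - \frac{75}{2401 \left(-18571\right)}\right) = 11280 - \left(-10197 - \frac{75}{2401} \left(- \frac{1}{18571}\right)\right) = 11280 - \left(-10197 - - \frac{75}{44588971}\right) = 11280 - \left(-10197 + \frac{75}{44588971}\right) = 11280 - - \frac{454673737212}{44588971} = 11280 + \frac{454673737212}{44588971} = \frac{957637330092}{44588971}$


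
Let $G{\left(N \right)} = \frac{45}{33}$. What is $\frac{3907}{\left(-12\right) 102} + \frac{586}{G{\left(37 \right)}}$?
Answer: $\frac{2610433}{6120} \approx 426.54$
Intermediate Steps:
$G{\left(N \right)} = \frac{15}{11}$ ($G{\left(N \right)} = 45 \cdot \frac{1}{33} = \frac{15}{11}$)
$\frac{3907}{\left(-12\right) 102} + \frac{586}{G{\left(37 \right)}} = \frac{3907}{\left(-12\right) 102} + \frac{586}{\frac{15}{11}} = \frac{3907}{-1224} + 586 \cdot \frac{11}{15} = 3907 \left(- \frac{1}{1224}\right) + \frac{6446}{15} = - \frac{3907}{1224} + \frac{6446}{15} = \frac{2610433}{6120}$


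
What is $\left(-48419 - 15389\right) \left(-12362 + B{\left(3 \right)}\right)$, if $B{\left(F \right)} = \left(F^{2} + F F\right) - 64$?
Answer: $791729664$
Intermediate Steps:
$B{\left(F \right)} = -64 + 2 F^{2}$ ($B{\left(F \right)} = \left(F^{2} + F^{2}\right) - 64 = 2 F^{2} - 64 = -64 + 2 F^{2}$)
$\left(-48419 - 15389\right) \left(-12362 + B{\left(3 \right)}\right) = \left(-48419 - 15389\right) \left(-12362 - \left(64 - 2 \cdot 3^{2}\right)\right) = - 63808 \left(-12362 + \left(-64 + 2 \cdot 9\right)\right) = - 63808 \left(-12362 + \left(-64 + 18\right)\right) = - 63808 \left(-12362 - 46\right) = \left(-63808\right) \left(-12408\right) = 791729664$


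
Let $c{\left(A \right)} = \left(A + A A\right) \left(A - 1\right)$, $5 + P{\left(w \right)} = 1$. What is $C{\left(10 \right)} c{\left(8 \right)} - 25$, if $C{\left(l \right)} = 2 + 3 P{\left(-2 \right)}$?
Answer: $-5065$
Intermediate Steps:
$P{\left(w \right)} = -4$ ($P{\left(w \right)} = -5 + 1 = -4$)
$c{\left(A \right)} = \left(-1 + A\right) \left(A + A^{2}\right)$ ($c{\left(A \right)} = \left(A + A^{2}\right) \left(-1 + A\right) = \left(-1 + A\right) \left(A + A^{2}\right)$)
$C{\left(l \right)} = -10$ ($C{\left(l \right)} = 2 + 3 \left(-4\right) = 2 - 12 = -10$)
$C{\left(10 \right)} c{\left(8 \right)} - 25 = - 10 \left(8^{3} - 8\right) - 25 = - 10 \left(512 - 8\right) + \left(-38 + 13\right) = \left(-10\right) 504 - 25 = -5040 - 25 = -5065$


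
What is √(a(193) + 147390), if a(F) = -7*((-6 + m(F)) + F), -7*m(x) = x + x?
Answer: √146467 ≈ 382.71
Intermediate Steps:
m(x) = -2*x/7 (m(x) = -(x + x)/7 = -2*x/7)
a(F) = 42 - 5*F (a(F) = -7*((-6 - 2*F/7) + F) = -7*(-6 + 5*F/7) = 42 - 5*F)
√(a(193) + 147390) = √((42 - 5*193) + 147390) = √((42 - 965) + 147390) = √(-923 + 147390) = √146467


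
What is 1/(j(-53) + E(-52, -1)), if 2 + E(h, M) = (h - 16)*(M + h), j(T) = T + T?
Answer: 1/3496 ≈ 0.00028604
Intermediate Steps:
j(T) = 2*T
E(h, M) = -2 + (-16 + h)*(M + h) (E(h, M) = -2 + (h - 16)*(M + h) = -2 + (-16 + h)*(M + h))
1/(j(-53) + E(-52, -1)) = 1/(2*(-53) + (-2 + (-52)**2 - 16*(-1) - 16*(-52) - 1*(-52))) = 1/(-106 + (-2 + 2704 + 16 + 832 + 52)) = 1/(-106 + 3602) = 1/3496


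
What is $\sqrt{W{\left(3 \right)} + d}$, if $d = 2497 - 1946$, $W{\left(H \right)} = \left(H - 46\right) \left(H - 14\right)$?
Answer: $32$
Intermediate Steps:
$W{\left(H \right)} = \left(-46 + H\right) \left(-14 + H\right)$
$d = 551$ ($d = 2497 - 1946 = 551$)
$\sqrt{W{\left(3 \right)} + d} = \sqrt{\left(644 + 3^{2} - 180\right) + 551} = \sqrt{\left(644 + 9 - 180\right) + 551} = \sqrt{473 + 551} = \sqrt{1024} = 32$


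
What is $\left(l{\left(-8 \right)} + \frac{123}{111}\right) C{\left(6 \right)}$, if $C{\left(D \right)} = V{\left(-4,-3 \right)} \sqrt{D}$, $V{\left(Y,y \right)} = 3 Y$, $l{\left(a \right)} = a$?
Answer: $\frac{3060 \sqrt{6}}{37} \approx 202.58$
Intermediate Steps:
$C{\left(D \right)} = - 12 \sqrt{D}$ ($C{\left(D \right)} = 3 \left(-4\right) \sqrt{D} = - 12 \sqrt{D}$)
$\left(l{\left(-8 \right)} + \frac{123}{111}\right) C{\left(6 \right)} = \left(-8 + \frac{123}{111}\right) \left(- 12 \sqrt{6}\right) = \left(-8 + 123 \cdot \frac{1}{111}\right) \left(- 12 \sqrt{6}\right) = \left(-8 + \frac{41}{37}\right) \left(- 12 \sqrt{6}\right) = - \frac{255 \left(- 12 \sqrt{6}\right)}{37} = \frac{3060 \sqrt{6}}{37}$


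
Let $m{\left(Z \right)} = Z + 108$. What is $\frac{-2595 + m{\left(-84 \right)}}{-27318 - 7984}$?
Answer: $\frac{2571}{35302} \approx 0.072829$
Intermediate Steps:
$m{\left(Z \right)} = 108 + Z$
$\frac{-2595 + m{\left(-84 \right)}}{-27318 - 7984} = \frac{-2595 + \left(108 - 84\right)}{-27318 - 7984} = \frac{-2595 + 24}{-35302} = \left(-2571\right) \left(- \frac{1}{35302}\right) = \frac{2571}{35302}$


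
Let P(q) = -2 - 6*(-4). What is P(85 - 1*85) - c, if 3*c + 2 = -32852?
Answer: 32920/3 ≈ 10973.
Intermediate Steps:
P(q) = 22 (P(q) = -2 + 24 = 22)
c = -32854/3 (c = -⅔ + (⅓)*(-32852) = -⅔ - 32852/3 = -32854/3 ≈ -10951.)
P(85 - 1*85) - c = 22 - 1*(-32854/3) = 22 + 32854/3 = 32920/3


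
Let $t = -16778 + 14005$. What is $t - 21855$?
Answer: $-24628$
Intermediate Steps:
$t = -2773$
$t - 21855 = -2773 - 21855 = -24628$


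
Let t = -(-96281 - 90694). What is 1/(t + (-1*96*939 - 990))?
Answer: 1/95841 ≈ 1.0434e-5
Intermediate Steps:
t = 186975 (t = -1*(-186975) = 186975)
1/(t + (-1*96*939 - 990)) = 1/(186975 + (-1*96*939 - 990)) = 1/(186975 + (-96*939 - 990)) = 1/(186975 + (-90144 - 990)) = 1/(186975 - 91134) = 1/95841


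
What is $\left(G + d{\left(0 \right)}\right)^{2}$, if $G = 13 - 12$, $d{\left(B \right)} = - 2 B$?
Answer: $1$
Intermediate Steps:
$G = 1$
$\left(G + d{\left(0 \right)}\right)^{2} = \left(1 - 0\right)^{2} = \left(1 + 0\right)^{2} = 1^{2} = 1$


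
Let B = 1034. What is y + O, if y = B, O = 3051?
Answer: 4085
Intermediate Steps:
y = 1034
y + O = 1034 + 3051 = 4085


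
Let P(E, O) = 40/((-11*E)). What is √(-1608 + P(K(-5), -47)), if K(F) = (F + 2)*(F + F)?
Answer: 2*I*√437811/33 ≈ 40.101*I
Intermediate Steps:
K(F) = 2*F*(2 + F) (K(F) = (2 + F)*(2*F) = 2*F*(2 + F))
P(E, O) = -40/(11*E) (P(E, O) = 40*(-1/(11*E)) = -40/(11*E))
√(-1608 + P(K(-5), -47)) = √(-1608 - 40*(-1/(10*(2 - 5)))/11) = √(-1608 - 40/(11*(2*(-5)*(-3)))) = √(-1608 - 40/11/30) = √(-1608 - 40/11*1/30) = √(-1608 - 4/33) = √(-53068/33) = 2*I*√437811/33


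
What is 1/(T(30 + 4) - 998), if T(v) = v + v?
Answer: -1/930 ≈ -0.0010753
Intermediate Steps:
T(v) = 2*v
1/(T(30 + 4) - 998) = 1/(2*(30 + 4) - 998) = 1/(2*34 - 998) = 1/(68 - 998) = 1/(-930) = -1/930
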